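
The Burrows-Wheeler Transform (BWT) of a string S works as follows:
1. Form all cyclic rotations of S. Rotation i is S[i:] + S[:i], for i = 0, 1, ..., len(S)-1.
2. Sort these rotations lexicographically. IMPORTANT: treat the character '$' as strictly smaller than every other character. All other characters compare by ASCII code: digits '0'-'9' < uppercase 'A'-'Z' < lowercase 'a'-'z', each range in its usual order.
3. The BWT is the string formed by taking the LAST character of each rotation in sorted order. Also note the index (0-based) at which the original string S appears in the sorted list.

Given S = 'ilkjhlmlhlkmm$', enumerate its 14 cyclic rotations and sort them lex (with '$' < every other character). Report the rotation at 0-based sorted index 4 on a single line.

All 14 rotations (rotation i = S[i:]+S[:i]):
  rot[0] = ilkjhlmlhlkmm$
  rot[1] = lkjhlmlhlkmm$i
  rot[2] = kjhlmlhlkmm$il
  rot[3] = jhlmlhlkmm$ilk
  rot[4] = hlmlhlkmm$ilkj
  rot[5] = lmlhlkmm$ilkjh
  rot[6] = mlhlkmm$ilkjhl
  rot[7] = lhlkmm$ilkjhlm
  rot[8] = hlkmm$ilkjhlml
  rot[9] = lkmm$ilkjhlmlh
  rot[10] = kmm$ilkjhlmlhl
  rot[11] = mm$ilkjhlmlhlk
  rot[12] = m$ilkjhlmlhlkm
  rot[13] = $ilkjhlmlhlkmm
Sorted (with $ < everything):
  sorted[0] = $ilkjhlmlhlkmm
  sorted[1] = hlkmm$ilkjhlml
  sorted[2] = hlmlhlkmm$ilkj
  sorted[3] = ilkjhlmlhlkmm$
  sorted[4] = jhlmlhlkmm$ilk
  sorted[5] = kjhlmlhlkmm$il
  sorted[6] = kmm$ilkjhlmlhl
  sorted[7] = lhlkmm$ilkjhlm
  sorted[8] = lkjhlmlhlkmm$i
  sorted[9] = lkmm$ilkjhlmlh
  sorted[10] = lmlhlkmm$ilkjh
  sorted[11] = m$ilkjhlmlhlkm
  sorted[12] = mlhlkmm$ilkjhl
  sorted[13] = mm$ilkjhlmlhlk
sorted[4] = jhlmlhlkmm$ilk

Answer: jhlmlhlkmm$ilk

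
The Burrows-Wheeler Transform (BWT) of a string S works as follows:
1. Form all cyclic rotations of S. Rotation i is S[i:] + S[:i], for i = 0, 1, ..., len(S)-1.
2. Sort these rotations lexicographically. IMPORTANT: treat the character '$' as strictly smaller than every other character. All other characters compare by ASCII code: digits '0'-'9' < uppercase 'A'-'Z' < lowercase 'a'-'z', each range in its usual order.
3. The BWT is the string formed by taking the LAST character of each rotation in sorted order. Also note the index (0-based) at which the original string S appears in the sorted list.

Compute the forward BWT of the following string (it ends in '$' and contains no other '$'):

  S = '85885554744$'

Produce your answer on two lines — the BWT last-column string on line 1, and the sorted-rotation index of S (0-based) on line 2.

Answer: 4475558848$5
10

Derivation:
All 12 rotations (rotation i = S[i:]+S[:i]):
  rot[0] = 85885554744$
  rot[1] = 5885554744$8
  rot[2] = 885554744$85
  rot[3] = 85554744$858
  rot[4] = 5554744$8588
  rot[5] = 554744$85885
  rot[6] = 54744$858855
  rot[7] = 4744$8588555
  rot[8] = 744$85885554
  rot[9] = 44$858855547
  rot[10] = 4$8588555474
  rot[11] = $85885554744
Sorted (with $ < everything):
  sorted[0] = $85885554744  (last char: '4')
  sorted[1] = 4$8588555474  (last char: '4')
  sorted[2] = 44$858855547  (last char: '7')
  sorted[3] = 4744$8588555  (last char: '5')
  sorted[4] = 54744$858855  (last char: '5')
  sorted[5] = 554744$85885  (last char: '5')
  sorted[6] = 5554744$8588  (last char: '8')
  sorted[7] = 5885554744$8  (last char: '8')
  sorted[8] = 744$85885554  (last char: '4')
  sorted[9] = 85554744$858  (last char: '8')
  sorted[10] = 85885554744$  (last char: '$')
  sorted[11] = 885554744$85  (last char: '5')
Last column: 4475558848$5
Original string S is at sorted index 10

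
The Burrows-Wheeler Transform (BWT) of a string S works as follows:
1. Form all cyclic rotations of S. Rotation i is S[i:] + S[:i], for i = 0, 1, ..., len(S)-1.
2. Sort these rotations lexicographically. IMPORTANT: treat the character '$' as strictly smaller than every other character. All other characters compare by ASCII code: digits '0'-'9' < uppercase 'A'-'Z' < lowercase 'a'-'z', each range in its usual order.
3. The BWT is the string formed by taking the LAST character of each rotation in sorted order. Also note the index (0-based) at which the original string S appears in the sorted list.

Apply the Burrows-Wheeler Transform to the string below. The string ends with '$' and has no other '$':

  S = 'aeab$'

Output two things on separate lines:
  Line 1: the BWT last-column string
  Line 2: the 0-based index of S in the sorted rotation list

Answer: be$aa
2

Derivation:
All 5 rotations (rotation i = S[i:]+S[:i]):
  rot[0] = aeab$
  rot[1] = eab$a
  rot[2] = ab$ae
  rot[3] = b$aea
  rot[4] = $aeab
Sorted (with $ < everything):
  sorted[0] = $aeab  (last char: 'b')
  sorted[1] = ab$ae  (last char: 'e')
  sorted[2] = aeab$  (last char: '$')
  sorted[3] = b$aea  (last char: 'a')
  sorted[4] = eab$a  (last char: 'a')
Last column: be$aa
Original string S is at sorted index 2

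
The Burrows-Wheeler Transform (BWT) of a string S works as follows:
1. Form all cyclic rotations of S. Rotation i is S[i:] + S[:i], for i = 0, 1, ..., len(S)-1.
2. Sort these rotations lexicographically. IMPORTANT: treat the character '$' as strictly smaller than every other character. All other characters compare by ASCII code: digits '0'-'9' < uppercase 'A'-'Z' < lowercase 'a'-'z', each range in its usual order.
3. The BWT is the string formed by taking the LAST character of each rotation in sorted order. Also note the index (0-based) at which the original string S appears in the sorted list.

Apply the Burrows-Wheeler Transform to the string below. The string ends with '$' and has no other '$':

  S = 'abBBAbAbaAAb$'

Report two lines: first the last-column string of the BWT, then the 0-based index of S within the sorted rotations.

All 13 rotations (rotation i = S[i:]+S[:i]):
  rot[0] = abBBAbAbaAAb$
  rot[1] = bBBAbAbaAAb$a
  rot[2] = BBAbAbaAAb$ab
  rot[3] = BAbAbaAAb$abB
  rot[4] = AbAbaAAb$abBB
  rot[5] = bAbaAAb$abBBA
  rot[6] = AbaAAb$abBBAb
  rot[7] = baAAb$abBBAbA
  rot[8] = aAAb$abBBAbAb
  rot[9] = AAb$abBBAbAba
  rot[10] = Ab$abBBAbAbaA
  rot[11] = b$abBBAbAbaAA
  rot[12] = $abBBAbAbaAAb
Sorted (with $ < everything):
  sorted[0] = $abBBAbAbaAAb  (last char: 'b')
  sorted[1] = AAb$abBBAbAba  (last char: 'a')
  sorted[2] = Ab$abBBAbAbaA  (last char: 'A')
  sorted[3] = AbAbaAAb$abBB  (last char: 'B')
  sorted[4] = AbaAAb$abBBAb  (last char: 'b')
  sorted[5] = BAbAbaAAb$abB  (last char: 'B')
  sorted[6] = BBAbAbaAAb$ab  (last char: 'b')
  sorted[7] = aAAb$abBBAbAb  (last char: 'b')
  sorted[8] = abBBAbAbaAAb$  (last char: '$')
  sorted[9] = b$abBBAbAbaAA  (last char: 'A')
  sorted[10] = bAbaAAb$abBBA  (last char: 'A')
  sorted[11] = bBBAbAbaAAb$a  (last char: 'a')
  sorted[12] = baAAb$abBBAbA  (last char: 'A')
Last column: baABbBbb$AAaA
Original string S is at sorted index 8

Answer: baABbBbb$AAaA
8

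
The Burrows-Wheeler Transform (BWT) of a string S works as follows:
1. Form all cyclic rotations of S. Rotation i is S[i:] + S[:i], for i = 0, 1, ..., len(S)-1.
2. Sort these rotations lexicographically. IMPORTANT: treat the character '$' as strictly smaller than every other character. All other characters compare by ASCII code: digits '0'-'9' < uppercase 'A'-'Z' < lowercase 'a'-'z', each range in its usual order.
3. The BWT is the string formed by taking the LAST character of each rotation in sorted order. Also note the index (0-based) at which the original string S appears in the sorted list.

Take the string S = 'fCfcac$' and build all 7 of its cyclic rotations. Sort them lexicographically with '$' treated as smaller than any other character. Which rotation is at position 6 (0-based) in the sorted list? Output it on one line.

Answer: fcac$fC

Derivation:
All 7 rotations (rotation i = S[i:]+S[:i]):
  rot[0] = fCfcac$
  rot[1] = Cfcac$f
  rot[2] = fcac$fC
  rot[3] = cac$fCf
  rot[4] = ac$fCfc
  rot[5] = c$fCfca
  rot[6] = $fCfcac
Sorted (with $ < everything):
  sorted[0] = $fCfcac
  sorted[1] = Cfcac$f
  sorted[2] = ac$fCfc
  sorted[3] = c$fCfca
  sorted[4] = cac$fCf
  sorted[5] = fCfcac$
  sorted[6] = fcac$fC
sorted[6] = fcac$fC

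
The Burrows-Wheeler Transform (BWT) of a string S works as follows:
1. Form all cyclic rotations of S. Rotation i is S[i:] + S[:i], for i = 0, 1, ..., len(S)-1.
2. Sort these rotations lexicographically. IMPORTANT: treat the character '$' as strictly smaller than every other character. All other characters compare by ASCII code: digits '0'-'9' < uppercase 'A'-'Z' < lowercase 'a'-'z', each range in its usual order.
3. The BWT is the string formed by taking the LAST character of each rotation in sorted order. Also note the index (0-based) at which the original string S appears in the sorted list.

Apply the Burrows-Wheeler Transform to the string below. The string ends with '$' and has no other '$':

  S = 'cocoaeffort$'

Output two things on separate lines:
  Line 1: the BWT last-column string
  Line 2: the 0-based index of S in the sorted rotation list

Answer: too$aefccfor
3

Derivation:
All 12 rotations (rotation i = S[i:]+S[:i]):
  rot[0] = cocoaeffort$
  rot[1] = ocoaeffort$c
  rot[2] = coaeffort$co
  rot[3] = oaeffort$coc
  rot[4] = aeffort$coco
  rot[5] = effort$cocoa
  rot[6] = ffort$cocoae
  rot[7] = fort$cocoaef
  rot[8] = ort$cocoaeff
  rot[9] = rt$cocoaeffo
  rot[10] = t$cocoaeffor
  rot[11] = $cocoaeffort
Sorted (with $ < everything):
  sorted[0] = $cocoaeffort  (last char: 't')
  sorted[1] = aeffort$coco  (last char: 'o')
  sorted[2] = coaeffort$co  (last char: 'o')
  sorted[3] = cocoaeffort$  (last char: '$')
  sorted[4] = effort$cocoa  (last char: 'a')
  sorted[5] = ffort$cocoae  (last char: 'e')
  sorted[6] = fort$cocoaef  (last char: 'f')
  sorted[7] = oaeffort$coc  (last char: 'c')
  sorted[8] = ocoaeffort$c  (last char: 'c')
  sorted[9] = ort$cocoaeff  (last char: 'f')
  sorted[10] = rt$cocoaeffo  (last char: 'o')
  sorted[11] = t$cocoaeffor  (last char: 'r')
Last column: too$aefccfor
Original string S is at sorted index 3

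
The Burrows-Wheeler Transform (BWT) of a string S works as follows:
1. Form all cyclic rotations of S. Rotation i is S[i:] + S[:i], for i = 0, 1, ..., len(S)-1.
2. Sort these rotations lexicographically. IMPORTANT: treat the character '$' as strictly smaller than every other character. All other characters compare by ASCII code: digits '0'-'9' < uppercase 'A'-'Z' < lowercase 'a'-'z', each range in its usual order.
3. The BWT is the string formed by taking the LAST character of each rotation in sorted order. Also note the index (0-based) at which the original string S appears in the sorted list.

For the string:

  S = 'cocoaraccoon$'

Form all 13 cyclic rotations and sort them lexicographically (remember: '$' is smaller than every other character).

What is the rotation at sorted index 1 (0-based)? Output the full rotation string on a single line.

Answer: accoon$cocoar

Derivation:
All 13 rotations (rotation i = S[i:]+S[:i]):
  rot[0] = cocoaraccoon$
  rot[1] = ocoaraccoon$c
  rot[2] = coaraccoon$co
  rot[3] = oaraccoon$coc
  rot[4] = araccoon$coco
  rot[5] = raccoon$cocoa
  rot[6] = accoon$cocoar
  rot[7] = ccoon$cocoara
  rot[8] = coon$cocoarac
  rot[9] = oon$cocoaracc
  rot[10] = on$cocoaracco
  rot[11] = n$cocoaraccoo
  rot[12] = $cocoaraccoon
Sorted (with $ < everything):
  sorted[0] = $cocoaraccoon
  sorted[1] = accoon$cocoar
  sorted[2] = araccoon$coco
  sorted[3] = ccoon$cocoara
  sorted[4] = coaraccoon$co
  sorted[5] = cocoaraccoon$
  sorted[6] = coon$cocoarac
  sorted[7] = n$cocoaraccoo
  sorted[8] = oaraccoon$coc
  sorted[9] = ocoaraccoon$c
  sorted[10] = on$cocoaracco
  sorted[11] = oon$cocoaracc
  sorted[12] = raccoon$cocoa
sorted[1] = accoon$cocoar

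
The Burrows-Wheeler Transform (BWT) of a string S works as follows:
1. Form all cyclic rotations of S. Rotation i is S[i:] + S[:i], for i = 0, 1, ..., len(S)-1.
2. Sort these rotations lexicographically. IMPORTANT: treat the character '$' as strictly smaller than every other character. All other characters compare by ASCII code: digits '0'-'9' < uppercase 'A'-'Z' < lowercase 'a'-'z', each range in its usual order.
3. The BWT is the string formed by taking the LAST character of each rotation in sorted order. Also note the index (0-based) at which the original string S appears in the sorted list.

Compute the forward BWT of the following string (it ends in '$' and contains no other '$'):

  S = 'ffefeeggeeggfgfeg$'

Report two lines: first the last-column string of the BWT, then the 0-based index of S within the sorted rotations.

Answer: gfgffeeefg$gegfgee
10

Derivation:
All 18 rotations (rotation i = S[i:]+S[:i]):
  rot[0] = ffefeeggeeggfgfeg$
  rot[1] = fefeeggeeggfgfeg$f
  rot[2] = efeeggeeggfgfeg$ff
  rot[3] = feeggeeggfgfeg$ffe
  rot[4] = eeggeeggfgfeg$ffef
  rot[5] = eggeeggfgfeg$ffefe
  rot[6] = ggeeggfgfeg$ffefee
  rot[7] = geeggfgfeg$ffefeeg
  rot[8] = eeggfgfeg$ffefeegg
  rot[9] = eggfgfeg$ffefeegge
  rot[10] = ggfgfeg$ffefeeggee
  rot[11] = gfgfeg$ffefeeggeeg
  rot[12] = fgfeg$ffefeeggeegg
  rot[13] = gfeg$ffefeeggeeggf
  rot[14] = feg$ffefeeggeeggfg
  rot[15] = eg$ffefeeggeeggfgf
  rot[16] = g$ffefeeggeeggfgfe
  rot[17] = $ffefeeggeeggfgfeg
Sorted (with $ < everything):
  sorted[0] = $ffefeeggeeggfgfeg  (last char: 'g')
  sorted[1] = eeggeeggfgfeg$ffef  (last char: 'f')
  sorted[2] = eeggfgfeg$ffefeegg  (last char: 'g')
  sorted[3] = efeeggeeggfgfeg$ff  (last char: 'f')
  sorted[4] = eg$ffefeeggeeggfgf  (last char: 'f')
  sorted[5] = eggeeggfgfeg$ffefe  (last char: 'e')
  sorted[6] = eggfgfeg$ffefeegge  (last char: 'e')
  sorted[7] = feeggeeggfgfeg$ffe  (last char: 'e')
  sorted[8] = fefeeggeeggfgfeg$f  (last char: 'f')
  sorted[9] = feg$ffefeeggeeggfg  (last char: 'g')
  sorted[10] = ffefeeggeeggfgfeg$  (last char: '$')
  sorted[11] = fgfeg$ffefeeggeegg  (last char: 'g')
  sorted[12] = g$ffefeeggeeggfgfe  (last char: 'e')
  sorted[13] = geeggfgfeg$ffefeeg  (last char: 'g')
  sorted[14] = gfeg$ffefeeggeeggf  (last char: 'f')
  sorted[15] = gfgfeg$ffefeeggeeg  (last char: 'g')
  sorted[16] = ggeeggfgfeg$ffefee  (last char: 'e')
  sorted[17] = ggfgfeg$ffefeeggee  (last char: 'e')
Last column: gfgffeeefg$gegfgee
Original string S is at sorted index 10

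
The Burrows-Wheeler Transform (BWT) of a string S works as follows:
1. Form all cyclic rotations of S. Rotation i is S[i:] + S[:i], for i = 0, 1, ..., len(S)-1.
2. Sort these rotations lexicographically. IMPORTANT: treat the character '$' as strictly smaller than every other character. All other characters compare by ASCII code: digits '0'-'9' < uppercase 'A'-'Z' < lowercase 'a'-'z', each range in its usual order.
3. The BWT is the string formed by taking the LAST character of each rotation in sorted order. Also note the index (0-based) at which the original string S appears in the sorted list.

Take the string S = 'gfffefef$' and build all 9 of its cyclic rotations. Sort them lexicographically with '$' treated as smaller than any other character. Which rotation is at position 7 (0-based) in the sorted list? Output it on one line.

Answer: fffefef$g

Derivation:
All 9 rotations (rotation i = S[i:]+S[:i]):
  rot[0] = gfffefef$
  rot[1] = fffefef$g
  rot[2] = ffefef$gf
  rot[3] = fefef$gff
  rot[4] = efef$gfff
  rot[5] = fef$gfffe
  rot[6] = ef$gfffef
  rot[7] = f$gfffefe
  rot[8] = $gfffefef
Sorted (with $ < everything):
  sorted[0] = $gfffefef
  sorted[1] = ef$gfffef
  sorted[2] = efef$gfff
  sorted[3] = f$gfffefe
  sorted[4] = fef$gfffe
  sorted[5] = fefef$gff
  sorted[6] = ffefef$gf
  sorted[7] = fffefef$g
  sorted[8] = gfffefef$
sorted[7] = fffefef$g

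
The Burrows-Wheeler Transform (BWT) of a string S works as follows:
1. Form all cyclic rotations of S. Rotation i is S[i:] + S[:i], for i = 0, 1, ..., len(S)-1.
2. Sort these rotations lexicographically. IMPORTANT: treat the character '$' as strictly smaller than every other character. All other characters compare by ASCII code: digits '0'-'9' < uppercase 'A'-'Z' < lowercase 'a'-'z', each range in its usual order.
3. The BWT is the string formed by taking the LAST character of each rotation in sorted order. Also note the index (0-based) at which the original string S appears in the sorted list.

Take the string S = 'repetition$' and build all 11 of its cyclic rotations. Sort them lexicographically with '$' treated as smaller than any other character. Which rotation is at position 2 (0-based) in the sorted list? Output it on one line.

Answer: etition$rep

Derivation:
All 11 rotations (rotation i = S[i:]+S[:i]):
  rot[0] = repetition$
  rot[1] = epetition$r
  rot[2] = petition$re
  rot[3] = etition$rep
  rot[4] = tition$repe
  rot[5] = ition$repet
  rot[6] = tion$repeti
  rot[7] = ion$repetit
  rot[8] = on$repetiti
  rot[9] = n$repetitio
  rot[10] = $repetition
Sorted (with $ < everything):
  sorted[0] = $repetition
  sorted[1] = epetition$r
  sorted[2] = etition$rep
  sorted[3] = ion$repetit
  sorted[4] = ition$repet
  sorted[5] = n$repetitio
  sorted[6] = on$repetiti
  sorted[7] = petition$re
  sorted[8] = repetition$
  sorted[9] = tion$repeti
  sorted[10] = tition$repe
sorted[2] = etition$rep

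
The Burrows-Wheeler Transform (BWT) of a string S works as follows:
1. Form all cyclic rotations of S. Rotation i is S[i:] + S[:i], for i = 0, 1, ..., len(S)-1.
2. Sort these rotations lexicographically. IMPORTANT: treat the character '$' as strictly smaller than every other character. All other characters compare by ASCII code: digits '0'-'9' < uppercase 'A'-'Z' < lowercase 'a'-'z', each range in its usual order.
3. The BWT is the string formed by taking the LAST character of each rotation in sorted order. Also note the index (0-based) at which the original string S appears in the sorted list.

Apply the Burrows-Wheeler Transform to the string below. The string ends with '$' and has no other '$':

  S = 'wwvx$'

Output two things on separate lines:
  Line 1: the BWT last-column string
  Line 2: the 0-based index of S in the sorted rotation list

All 5 rotations (rotation i = S[i:]+S[:i]):
  rot[0] = wwvx$
  rot[1] = wvx$w
  rot[2] = vx$ww
  rot[3] = x$wwv
  rot[4] = $wwvx
Sorted (with $ < everything):
  sorted[0] = $wwvx  (last char: 'x')
  sorted[1] = vx$ww  (last char: 'w')
  sorted[2] = wvx$w  (last char: 'w')
  sorted[3] = wwvx$  (last char: '$')
  sorted[4] = x$wwv  (last char: 'v')
Last column: xww$v
Original string S is at sorted index 3

Answer: xww$v
3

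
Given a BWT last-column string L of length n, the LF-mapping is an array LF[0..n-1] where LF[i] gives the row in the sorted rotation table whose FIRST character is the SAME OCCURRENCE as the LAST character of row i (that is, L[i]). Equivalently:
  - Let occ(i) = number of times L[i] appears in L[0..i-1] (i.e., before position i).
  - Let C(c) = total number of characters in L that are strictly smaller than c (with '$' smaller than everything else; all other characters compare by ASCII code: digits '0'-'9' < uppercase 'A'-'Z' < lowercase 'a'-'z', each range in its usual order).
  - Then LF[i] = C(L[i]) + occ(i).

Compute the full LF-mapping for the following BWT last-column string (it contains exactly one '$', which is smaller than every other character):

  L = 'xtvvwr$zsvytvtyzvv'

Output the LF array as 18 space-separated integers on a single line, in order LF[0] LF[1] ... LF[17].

Char counts: '$':1, 'r':1, 's':1, 't':3, 'v':6, 'w':1, 'x':1, 'y':2, 'z':2
C (first-col start): C('$')=0, C('r')=1, C('s')=2, C('t')=3, C('v')=6, C('w')=12, C('x')=13, C('y')=14, C('z')=16
L[0]='x': occ=0, LF[0]=C('x')+0=13+0=13
L[1]='t': occ=0, LF[1]=C('t')+0=3+0=3
L[2]='v': occ=0, LF[2]=C('v')+0=6+0=6
L[3]='v': occ=1, LF[3]=C('v')+1=6+1=7
L[4]='w': occ=0, LF[4]=C('w')+0=12+0=12
L[5]='r': occ=0, LF[5]=C('r')+0=1+0=1
L[6]='$': occ=0, LF[6]=C('$')+0=0+0=0
L[7]='z': occ=0, LF[7]=C('z')+0=16+0=16
L[8]='s': occ=0, LF[8]=C('s')+0=2+0=2
L[9]='v': occ=2, LF[9]=C('v')+2=6+2=8
L[10]='y': occ=0, LF[10]=C('y')+0=14+0=14
L[11]='t': occ=1, LF[11]=C('t')+1=3+1=4
L[12]='v': occ=3, LF[12]=C('v')+3=6+3=9
L[13]='t': occ=2, LF[13]=C('t')+2=3+2=5
L[14]='y': occ=1, LF[14]=C('y')+1=14+1=15
L[15]='z': occ=1, LF[15]=C('z')+1=16+1=17
L[16]='v': occ=4, LF[16]=C('v')+4=6+4=10
L[17]='v': occ=5, LF[17]=C('v')+5=6+5=11

Answer: 13 3 6 7 12 1 0 16 2 8 14 4 9 5 15 17 10 11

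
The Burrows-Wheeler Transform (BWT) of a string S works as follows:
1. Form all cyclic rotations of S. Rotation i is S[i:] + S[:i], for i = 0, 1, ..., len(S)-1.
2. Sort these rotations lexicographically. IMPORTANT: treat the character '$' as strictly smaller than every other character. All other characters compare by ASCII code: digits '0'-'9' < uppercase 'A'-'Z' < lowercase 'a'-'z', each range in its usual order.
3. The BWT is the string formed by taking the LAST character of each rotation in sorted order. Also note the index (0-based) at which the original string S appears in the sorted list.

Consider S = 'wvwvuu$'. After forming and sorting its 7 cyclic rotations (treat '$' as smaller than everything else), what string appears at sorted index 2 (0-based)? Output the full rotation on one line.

Answer: uu$wvwv

Derivation:
All 7 rotations (rotation i = S[i:]+S[:i]):
  rot[0] = wvwvuu$
  rot[1] = vwvuu$w
  rot[2] = wvuu$wv
  rot[3] = vuu$wvw
  rot[4] = uu$wvwv
  rot[5] = u$wvwvu
  rot[6] = $wvwvuu
Sorted (with $ < everything):
  sorted[0] = $wvwvuu
  sorted[1] = u$wvwvu
  sorted[2] = uu$wvwv
  sorted[3] = vuu$wvw
  sorted[4] = vwvuu$w
  sorted[5] = wvuu$wv
  sorted[6] = wvwvuu$
sorted[2] = uu$wvwv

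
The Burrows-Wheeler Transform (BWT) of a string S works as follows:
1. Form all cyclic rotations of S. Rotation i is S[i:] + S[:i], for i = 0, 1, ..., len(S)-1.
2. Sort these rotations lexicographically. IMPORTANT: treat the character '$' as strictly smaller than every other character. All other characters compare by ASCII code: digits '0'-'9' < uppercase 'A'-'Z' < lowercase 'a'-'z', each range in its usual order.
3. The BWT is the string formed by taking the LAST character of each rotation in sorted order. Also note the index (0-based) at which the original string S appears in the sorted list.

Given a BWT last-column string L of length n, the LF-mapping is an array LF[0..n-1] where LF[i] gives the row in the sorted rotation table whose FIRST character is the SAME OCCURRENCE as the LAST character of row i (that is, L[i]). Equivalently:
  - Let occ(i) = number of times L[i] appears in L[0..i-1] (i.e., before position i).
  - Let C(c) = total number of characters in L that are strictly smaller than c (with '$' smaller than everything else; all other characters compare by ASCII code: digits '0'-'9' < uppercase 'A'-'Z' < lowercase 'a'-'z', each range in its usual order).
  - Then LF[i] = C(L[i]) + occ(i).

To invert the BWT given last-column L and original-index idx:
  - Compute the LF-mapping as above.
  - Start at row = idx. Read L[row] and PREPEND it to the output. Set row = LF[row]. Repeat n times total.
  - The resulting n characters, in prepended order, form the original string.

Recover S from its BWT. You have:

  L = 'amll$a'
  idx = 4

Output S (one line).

LF mapping: 1 5 3 4 0 2
Walk LF starting at row 4, prepending L[row]:
  step 1: row=4, L[4]='$', prepend. Next row=LF[4]=0
  step 2: row=0, L[0]='a', prepend. Next row=LF[0]=1
  step 3: row=1, L[1]='m', prepend. Next row=LF[1]=5
  step 4: row=5, L[5]='a', prepend. Next row=LF[5]=2
  step 5: row=2, L[2]='l', prepend. Next row=LF[2]=3
  step 6: row=3, L[3]='l', prepend. Next row=LF[3]=4
Reversed output: llama$

Answer: llama$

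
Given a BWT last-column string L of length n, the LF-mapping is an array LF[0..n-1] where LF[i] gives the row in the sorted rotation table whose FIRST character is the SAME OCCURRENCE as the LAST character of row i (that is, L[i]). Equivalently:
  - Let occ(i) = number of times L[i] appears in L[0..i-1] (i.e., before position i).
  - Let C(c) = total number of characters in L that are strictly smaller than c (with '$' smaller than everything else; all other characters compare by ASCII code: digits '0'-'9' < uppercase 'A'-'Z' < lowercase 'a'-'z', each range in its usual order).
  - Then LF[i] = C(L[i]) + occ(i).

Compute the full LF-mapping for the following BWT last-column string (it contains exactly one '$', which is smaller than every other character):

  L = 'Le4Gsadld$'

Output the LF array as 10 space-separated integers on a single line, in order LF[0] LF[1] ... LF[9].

Char counts: '$':1, '4':1, 'G':1, 'L':1, 'a':1, 'd':2, 'e':1, 'l':1, 's':1
C (first-col start): C('$')=0, C('4')=1, C('G')=2, C('L')=3, C('a')=4, C('d')=5, C('e')=7, C('l')=8, C('s')=9
L[0]='L': occ=0, LF[0]=C('L')+0=3+0=3
L[1]='e': occ=0, LF[1]=C('e')+0=7+0=7
L[2]='4': occ=0, LF[2]=C('4')+0=1+0=1
L[3]='G': occ=0, LF[3]=C('G')+0=2+0=2
L[4]='s': occ=0, LF[4]=C('s')+0=9+0=9
L[5]='a': occ=0, LF[5]=C('a')+0=4+0=4
L[6]='d': occ=0, LF[6]=C('d')+0=5+0=5
L[7]='l': occ=0, LF[7]=C('l')+0=8+0=8
L[8]='d': occ=1, LF[8]=C('d')+1=5+1=6
L[9]='$': occ=0, LF[9]=C('$')+0=0+0=0

Answer: 3 7 1 2 9 4 5 8 6 0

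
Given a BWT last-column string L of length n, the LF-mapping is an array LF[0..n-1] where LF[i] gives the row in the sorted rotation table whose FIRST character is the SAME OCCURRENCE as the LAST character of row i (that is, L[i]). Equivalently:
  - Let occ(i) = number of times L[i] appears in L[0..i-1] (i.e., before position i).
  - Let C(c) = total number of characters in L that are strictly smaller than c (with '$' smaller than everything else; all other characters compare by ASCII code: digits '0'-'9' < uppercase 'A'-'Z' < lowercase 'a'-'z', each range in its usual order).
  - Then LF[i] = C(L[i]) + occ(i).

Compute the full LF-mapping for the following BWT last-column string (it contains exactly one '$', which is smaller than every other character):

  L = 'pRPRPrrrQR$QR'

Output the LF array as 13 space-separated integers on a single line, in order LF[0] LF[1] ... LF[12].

Char counts: '$':1, 'P':2, 'Q':2, 'R':4, 'p':1, 'r':3
C (first-col start): C('$')=0, C('P')=1, C('Q')=3, C('R')=5, C('p')=9, C('r')=10
L[0]='p': occ=0, LF[0]=C('p')+0=9+0=9
L[1]='R': occ=0, LF[1]=C('R')+0=5+0=5
L[2]='P': occ=0, LF[2]=C('P')+0=1+0=1
L[3]='R': occ=1, LF[3]=C('R')+1=5+1=6
L[4]='P': occ=1, LF[4]=C('P')+1=1+1=2
L[5]='r': occ=0, LF[5]=C('r')+0=10+0=10
L[6]='r': occ=1, LF[6]=C('r')+1=10+1=11
L[7]='r': occ=2, LF[7]=C('r')+2=10+2=12
L[8]='Q': occ=0, LF[8]=C('Q')+0=3+0=3
L[9]='R': occ=2, LF[9]=C('R')+2=5+2=7
L[10]='$': occ=0, LF[10]=C('$')+0=0+0=0
L[11]='Q': occ=1, LF[11]=C('Q')+1=3+1=4
L[12]='R': occ=3, LF[12]=C('R')+3=5+3=8

Answer: 9 5 1 6 2 10 11 12 3 7 0 4 8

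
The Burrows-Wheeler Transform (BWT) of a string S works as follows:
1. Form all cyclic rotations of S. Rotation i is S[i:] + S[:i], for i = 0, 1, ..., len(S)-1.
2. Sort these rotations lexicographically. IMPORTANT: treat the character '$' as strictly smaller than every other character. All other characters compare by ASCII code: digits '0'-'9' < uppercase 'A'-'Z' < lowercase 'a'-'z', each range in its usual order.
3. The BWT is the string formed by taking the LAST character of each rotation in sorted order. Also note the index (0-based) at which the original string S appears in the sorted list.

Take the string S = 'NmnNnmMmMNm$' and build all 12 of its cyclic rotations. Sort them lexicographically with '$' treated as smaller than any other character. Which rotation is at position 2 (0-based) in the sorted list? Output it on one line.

All 12 rotations (rotation i = S[i:]+S[:i]):
  rot[0] = NmnNnmMmMNm$
  rot[1] = mnNnmMmMNm$N
  rot[2] = nNnmMmMNm$Nm
  rot[3] = NnmMmMNm$Nmn
  rot[4] = nmMmMNm$NmnN
  rot[5] = mMmMNm$NmnNn
  rot[6] = MmMNm$NmnNnm
  rot[7] = mMNm$NmnNnmM
  rot[8] = MNm$NmnNnmMm
  rot[9] = Nm$NmnNnmMmM
  rot[10] = m$NmnNnmMmMN
  rot[11] = $NmnNnmMmMNm
Sorted (with $ < everything):
  sorted[0] = $NmnNnmMmMNm
  sorted[1] = MNm$NmnNnmMm
  sorted[2] = MmMNm$NmnNnm
  sorted[3] = Nm$NmnNnmMmM
  sorted[4] = NmnNnmMmMNm$
  sorted[5] = NnmMmMNm$Nmn
  sorted[6] = m$NmnNnmMmMN
  sorted[7] = mMNm$NmnNnmM
  sorted[8] = mMmMNm$NmnNn
  sorted[9] = mnNnmMmMNm$N
  sorted[10] = nNnmMmMNm$Nm
  sorted[11] = nmMmMNm$NmnN
sorted[2] = MmMNm$NmnNnm

Answer: MmMNm$NmnNnm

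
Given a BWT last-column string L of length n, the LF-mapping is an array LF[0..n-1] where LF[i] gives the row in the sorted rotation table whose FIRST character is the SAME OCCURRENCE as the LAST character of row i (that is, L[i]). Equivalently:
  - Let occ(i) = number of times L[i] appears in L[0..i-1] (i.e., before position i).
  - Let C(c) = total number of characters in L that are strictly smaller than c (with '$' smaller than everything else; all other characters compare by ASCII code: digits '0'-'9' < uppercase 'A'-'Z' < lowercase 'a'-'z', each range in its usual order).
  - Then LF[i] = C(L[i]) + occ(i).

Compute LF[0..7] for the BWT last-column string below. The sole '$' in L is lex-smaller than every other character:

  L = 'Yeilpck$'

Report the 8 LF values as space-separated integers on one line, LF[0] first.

Answer: 1 3 4 6 7 2 5 0

Derivation:
Char counts: '$':1, 'Y':1, 'c':1, 'e':1, 'i':1, 'k':1, 'l':1, 'p':1
C (first-col start): C('$')=0, C('Y')=1, C('c')=2, C('e')=3, C('i')=4, C('k')=5, C('l')=6, C('p')=7
L[0]='Y': occ=0, LF[0]=C('Y')+0=1+0=1
L[1]='e': occ=0, LF[1]=C('e')+0=3+0=3
L[2]='i': occ=0, LF[2]=C('i')+0=4+0=4
L[3]='l': occ=0, LF[3]=C('l')+0=6+0=6
L[4]='p': occ=0, LF[4]=C('p')+0=7+0=7
L[5]='c': occ=0, LF[5]=C('c')+0=2+0=2
L[6]='k': occ=0, LF[6]=C('k')+0=5+0=5
L[7]='$': occ=0, LF[7]=C('$')+0=0+0=0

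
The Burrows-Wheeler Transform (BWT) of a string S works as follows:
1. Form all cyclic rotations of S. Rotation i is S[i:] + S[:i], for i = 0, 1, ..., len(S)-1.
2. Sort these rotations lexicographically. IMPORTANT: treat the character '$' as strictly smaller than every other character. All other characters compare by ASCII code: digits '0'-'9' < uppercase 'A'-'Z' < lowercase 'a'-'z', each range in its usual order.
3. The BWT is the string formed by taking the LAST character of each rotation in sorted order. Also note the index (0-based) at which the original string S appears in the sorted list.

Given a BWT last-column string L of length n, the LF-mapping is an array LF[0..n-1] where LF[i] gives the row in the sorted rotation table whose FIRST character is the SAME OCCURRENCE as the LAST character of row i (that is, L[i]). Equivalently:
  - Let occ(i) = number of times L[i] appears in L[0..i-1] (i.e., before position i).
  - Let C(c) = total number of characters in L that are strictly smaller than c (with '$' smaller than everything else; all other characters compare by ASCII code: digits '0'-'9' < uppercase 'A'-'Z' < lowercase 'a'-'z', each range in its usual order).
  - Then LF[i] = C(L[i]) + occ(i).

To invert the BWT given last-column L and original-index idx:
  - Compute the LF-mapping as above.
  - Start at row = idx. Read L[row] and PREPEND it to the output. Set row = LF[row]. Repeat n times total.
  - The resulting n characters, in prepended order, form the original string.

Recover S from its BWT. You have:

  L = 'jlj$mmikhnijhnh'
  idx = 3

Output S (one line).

LF mapping: 6 10 7 0 11 12 4 9 1 13 5 8 2 14 3
Walk LF starting at row 3, prepending L[row]:
  step 1: row=3, L[3]='$', prepend. Next row=LF[3]=0
  step 2: row=0, L[0]='j', prepend. Next row=LF[0]=6
  step 3: row=6, L[6]='i', prepend. Next row=LF[6]=4
  step 4: row=4, L[4]='m', prepend. Next row=LF[4]=11
  step 5: row=11, L[11]='j', prepend. Next row=LF[11]=8
  step 6: row=8, L[8]='h', prepend. Next row=LF[8]=1
  step 7: row=1, L[1]='l', prepend. Next row=LF[1]=10
  step 8: row=10, L[10]='i', prepend. Next row=LF[10]=5
  step 9: row=5, L[5]='m', prepend. Next row=LF[5]=12
  step 10: row=12, L[12]='h', prepend. Next row=LF[12]=2
  step 11: row=2, L[2]='j', prepend. Next row=LF[2]=7
  step 12: row=7, L[7]='k', prepend. Next row=LF[7]=9
  step 13: row=9, L[9]='n', prepend. Next row=LF[9]=13
  step 14: row=13, L[13]='n', prepend. Next row=LF[13]=14
  step 15: row=14, L[14]='h', prepend. Next row=LF[14]=3
Reversed output: hnnkjhmilhjmij$

Answer: hnnkjhmilhjmij$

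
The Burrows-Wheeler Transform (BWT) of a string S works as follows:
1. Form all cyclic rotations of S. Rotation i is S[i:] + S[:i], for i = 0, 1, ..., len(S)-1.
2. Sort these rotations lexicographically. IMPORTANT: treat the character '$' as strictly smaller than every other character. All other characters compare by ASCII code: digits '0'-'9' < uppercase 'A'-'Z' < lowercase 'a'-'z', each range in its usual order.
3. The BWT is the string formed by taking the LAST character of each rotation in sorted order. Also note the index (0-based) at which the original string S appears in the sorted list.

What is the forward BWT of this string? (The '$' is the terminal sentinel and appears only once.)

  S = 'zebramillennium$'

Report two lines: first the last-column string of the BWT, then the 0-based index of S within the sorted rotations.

All 16 rotations (rotation i = S[i:]+S[:i]):
  rot[0] = zebramillennium$
  rot[1] = ebramillennium$z
  rot[2] = bramillennium$ze
  rot[3] = ramillennium$zeb
  rot[4] = amillennium$zebr
  rot[5] = millennium$zebra
  rot[6] = illennium$zebram
  rot[7] = llennium$zebrami
  rot[8] = lennium$zebramil
  rot[9] = ennium$zebramill
  rot[10] = nnium$zebramille
  rot[11] = nium$zebramillen
  rot[12] = ium$zebramillenn
  rot[13] = um$zebramillenni
  rot[14] = m$zebramillenniu
  rot[15] = $zebramillennium
Sorted (with $ < everything):
  sorted[0] = $zebramillennium  (last char: 'm')
  sorted[1] = amillennium$zebr  (last char: 'r')
  sorted[2] = bramillennium$ze  (last char: 'e')
  sorted[3] = ebramillennium$z  (last char: 'z')
  sorted[4] = ennium$zebramill  (last char: 'l')
  sorted[5] = illennium$zebram  (last char: 'm')
  sorted[6] = ium$zebramillenn  (last char: 'n')
  sorted[7] = lennium$zebramil  (last char: 'l')
  sorted[8] = llennium$zebrami  (last char: 'i')
  sorted[9] = m$zebramillenniu  (last char: 'u')
  sorted[10] = millennium$zebra  (last char: 'a')
  sorted[11] = nium$zebramillen  (last char: 'n')
  sorted[12] = nnium$zebramille  (last char: 'e')
  sorted[13] = ramillennium$zeb  (last char: 'b')
  sorted[14] = um$zebramillenni  (last char: 'i')
  sorted[15] = zebramillennium$  (last char: '$')
Last column: mrezlmnliuanebi$
Original string S is at sorted index 15

Answer: mrezlmnliuanebi$
15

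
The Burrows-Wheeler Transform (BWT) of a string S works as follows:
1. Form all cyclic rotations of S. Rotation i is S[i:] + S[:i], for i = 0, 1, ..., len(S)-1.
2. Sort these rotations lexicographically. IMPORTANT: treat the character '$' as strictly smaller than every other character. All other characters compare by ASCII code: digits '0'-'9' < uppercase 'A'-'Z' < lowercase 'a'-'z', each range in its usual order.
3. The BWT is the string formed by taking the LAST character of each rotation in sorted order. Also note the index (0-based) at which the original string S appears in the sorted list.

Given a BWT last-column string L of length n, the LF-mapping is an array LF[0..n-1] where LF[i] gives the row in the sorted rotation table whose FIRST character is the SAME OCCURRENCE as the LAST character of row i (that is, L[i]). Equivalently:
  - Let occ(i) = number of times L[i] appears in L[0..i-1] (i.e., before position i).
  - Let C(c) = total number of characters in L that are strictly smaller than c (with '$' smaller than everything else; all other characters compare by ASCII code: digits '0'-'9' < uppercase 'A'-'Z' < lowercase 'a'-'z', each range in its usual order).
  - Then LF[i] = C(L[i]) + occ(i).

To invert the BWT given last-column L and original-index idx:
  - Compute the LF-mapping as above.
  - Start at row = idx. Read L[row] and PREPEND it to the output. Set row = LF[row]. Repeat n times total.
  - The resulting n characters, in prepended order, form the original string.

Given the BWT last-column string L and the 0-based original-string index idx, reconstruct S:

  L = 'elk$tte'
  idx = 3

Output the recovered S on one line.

Answer: kettle$

Derivation:
LF mapping: 1 4 3 0 5 6 2
Walk LF starting at row 3, prepending L[row]:
  step 1: row=3, L[3]='$', prepend. Next row=LF[3]=0
  step 2: row=0, L[0]='e', prepend. Next row=LF[0]=1
  step 3: row=1, L[1]='l', prepend. Next row=LF[1]=4
  step 4: row=4, L[4]='t', prepend. Next row=LF[4]=5
  step 5: row=5, L[5]='t', prepend. Next row=LF[5]=6
  step 6: row=6, L[6]='e', prepend. Next row=LF[6]=2
  step 7: row=2, L[2]='k', prepend. Next row=LF[2]=3
Reversed output: kettle$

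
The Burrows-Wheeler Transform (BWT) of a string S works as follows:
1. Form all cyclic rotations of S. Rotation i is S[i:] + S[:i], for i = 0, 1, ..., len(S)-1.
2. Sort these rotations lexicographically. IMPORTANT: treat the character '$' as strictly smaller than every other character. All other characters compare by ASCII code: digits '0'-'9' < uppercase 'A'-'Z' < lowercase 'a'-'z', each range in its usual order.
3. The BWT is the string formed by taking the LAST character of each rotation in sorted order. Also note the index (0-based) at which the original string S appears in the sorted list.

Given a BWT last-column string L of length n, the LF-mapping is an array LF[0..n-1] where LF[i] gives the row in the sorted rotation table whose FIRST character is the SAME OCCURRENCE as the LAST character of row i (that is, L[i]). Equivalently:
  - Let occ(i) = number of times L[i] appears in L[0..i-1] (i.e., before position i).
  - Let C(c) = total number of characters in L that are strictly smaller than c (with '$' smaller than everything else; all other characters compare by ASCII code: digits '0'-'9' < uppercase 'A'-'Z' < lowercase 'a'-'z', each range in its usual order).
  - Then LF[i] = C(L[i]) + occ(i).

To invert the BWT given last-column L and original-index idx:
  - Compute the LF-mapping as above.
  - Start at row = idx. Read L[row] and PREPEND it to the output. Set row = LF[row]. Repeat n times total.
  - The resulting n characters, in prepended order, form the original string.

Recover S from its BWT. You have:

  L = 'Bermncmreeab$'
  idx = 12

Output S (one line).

LF mapping: 1 5 11 8 10 4 9 12 6 7 2 3 0
Walk LF starting at row 12, prepending L[row]:
  step 1: row=12, L[12]='$', prepend. Next row=LF[12]=0
  step 2: row=0, L[0]='B', prepend. Next row=LF[0]=1
  step 3: row=1, L[1]='e', prepend. Next row=LF[1]=5
  step 4: row=5, L[5]='c', prepend. Next row=LF[5]=4
  step 5: row=4, L[4]='n', prepend. Next row=LF[4]=10
  step 6: row=10, L[10]='a', prepend. Next row=LF[10]=2
  step 7: row=2, L[2]='r', prepend. Next row=LF[2]=11
  step 8: row=11, L[11]='b', prepend. Next row=LF[11]=3
  step 9: row=3, L[3]='m', prepend. Next row=LF[3]=8
  step 10: row=8, L[8]='e', prepend. Next row=LF[8]=6
  step 11: row=6, L[6]='m', prepend. Next row=LF[6]=9
  step 12: row=9, L[9]='e', prepend. Next row=LF[9]=7
  step 13: row=7, L[7]='r', prepend. Next row=LF[7]=12
Reversed output: remembranceB$

Answer: remembranceB$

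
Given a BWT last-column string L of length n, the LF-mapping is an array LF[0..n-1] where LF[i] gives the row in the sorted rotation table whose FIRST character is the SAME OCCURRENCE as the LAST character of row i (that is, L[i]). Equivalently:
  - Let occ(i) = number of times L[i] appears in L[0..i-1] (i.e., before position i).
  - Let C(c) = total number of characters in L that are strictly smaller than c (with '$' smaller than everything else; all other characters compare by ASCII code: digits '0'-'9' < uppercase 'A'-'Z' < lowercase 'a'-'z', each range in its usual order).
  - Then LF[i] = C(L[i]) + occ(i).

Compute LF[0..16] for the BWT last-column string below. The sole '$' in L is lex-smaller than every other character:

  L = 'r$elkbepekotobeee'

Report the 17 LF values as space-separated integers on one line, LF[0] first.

Char counts: '$':1, 'b':2, 'e':6, 'k':2, 'l':1, 'o':2, 'p':1, 'r':1, 't':1
C (first-col start): C('$')=0, C('b')=1, C('e')=3, C('k')=9, C('l')=11, C('o')=12, C('p')=14, C('r')=15, C('t')=16
L[0]='r': occ=0, LF[0]=C('r')+0=15+0=15
L[1]='$': occ=0, LF[1]=C('$')+0=0+0=0
L[2]='e': occ=0, LF[2]=C('e')+0=3+0=3
L[3]='l': occ=0, LF[3]=C('l')+0=11+0=11
L[4]='k': occ=0, LF[4]=C('k')+0=9+0=9
L[5]='b': occ=0, LF[5]=C('b')+0=1+0=1
L[6]='e': occ=1, LF[6]=C('e')+1=3+1=4
L[7]='p': occ=0, LF[7]=C('p')+0=14+0=14
L[8]='e': occ=2, LF[8]=C('e')+2=3+2=5
L[9]='k': occ=1, LF[9]=C('k')+1=9+1=10
L[10]='o': occ=0, LF[10]=C('o')+0=12+0=12
L[11]='t': occ=0, LF[11]=C('t')+0=16+0=16
L[12]='o': occ=1, LF[12]=C('o')+1=12+1=13
L[13]='b': occ=1, LF[13]=C('b')+1=1+1=2
L[14]='e': occ=3, LF[14]=C('e')+3=3+3=6
L[15]='e': occ=4, LF[15]=C('e')+4=3+4=7
L[16]='e': occ=5, LF[16]=C('e')+5=3+5=8

Answer: 15 0 3 11 9 1 4 14 5 10 12 16 13 2 6 7 8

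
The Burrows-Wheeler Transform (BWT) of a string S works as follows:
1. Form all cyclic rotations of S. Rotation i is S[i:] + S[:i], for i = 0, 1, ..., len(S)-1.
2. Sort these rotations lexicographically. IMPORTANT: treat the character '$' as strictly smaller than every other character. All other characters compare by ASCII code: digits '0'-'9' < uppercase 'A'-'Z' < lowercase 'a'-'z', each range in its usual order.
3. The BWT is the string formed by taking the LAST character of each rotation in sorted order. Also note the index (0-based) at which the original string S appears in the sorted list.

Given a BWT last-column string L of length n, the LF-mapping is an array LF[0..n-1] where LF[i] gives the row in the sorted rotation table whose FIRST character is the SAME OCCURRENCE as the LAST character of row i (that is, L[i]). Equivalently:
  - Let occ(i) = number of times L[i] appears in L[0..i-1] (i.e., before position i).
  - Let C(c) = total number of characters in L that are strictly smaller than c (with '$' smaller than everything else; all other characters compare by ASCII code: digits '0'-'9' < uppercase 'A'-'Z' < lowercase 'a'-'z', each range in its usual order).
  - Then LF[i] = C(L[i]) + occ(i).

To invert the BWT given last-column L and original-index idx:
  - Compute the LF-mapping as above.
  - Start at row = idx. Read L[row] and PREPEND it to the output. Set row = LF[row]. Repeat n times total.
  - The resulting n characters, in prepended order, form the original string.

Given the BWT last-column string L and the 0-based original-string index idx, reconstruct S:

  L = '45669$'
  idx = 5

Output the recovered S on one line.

LF mapping: 1 2 3 4 5 0
Walk LF starting at row 5, prepending L[row]:
  step 1: row=5, L[5]='$', prepend. Next row=LF[5]=0
  step 2: row=0, L[0]='4', prepend. Next row=LF[0]=1
  step 3: row=1, L[1]='5', prepend. Next row=LF[1]=2
  step 4: row=2, L[2]='6', prepend. Next row=LF[2]=3
  step 5: row=3, L[3]='6', prepend. Next row=LF[3]=4
  step 6: row=4, L[4]='9', prepend. Next row=LF[4]=5
Reversed output: 96654$

Answer: 96654$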